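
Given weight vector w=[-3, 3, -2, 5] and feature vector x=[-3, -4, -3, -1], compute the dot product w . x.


Element-wise products:
-3 * -3 = 9
3 * -4 = -12
-2 * -3 = 6
5 * -1 = -5
Sum = 9 + -12 + 6 + -5
= -2

-2


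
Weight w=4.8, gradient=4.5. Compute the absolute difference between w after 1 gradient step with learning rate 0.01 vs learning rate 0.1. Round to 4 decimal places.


With lr=0.01: w_new = 4.8 - 0.01 * 4.5 = 4.755
With lr=0.1: w_new = 4.8 - 0.1 * 4.5 = 4.35
Absolute difference = |4.755 - 4.35|
= 0.4050

0.4050


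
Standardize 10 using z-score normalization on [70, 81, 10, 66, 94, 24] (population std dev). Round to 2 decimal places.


Mean = (70 + 81 + 10 + 66 + 94 + 24) / 6 = 57.5
Variance = sum((x_i - mean)^2) / n = 915.25
Std = sqrt(915.25) = 30.2531
Z = (x - mean) / std
= (10 - 57.5) / 30.2531
= -47.5 / 30.2531
= -1.57

-1.57


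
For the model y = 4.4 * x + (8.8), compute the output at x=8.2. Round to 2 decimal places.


y = 4.4 * 8.2 + (8.8)
= 36.08 + (8.8)
= 44.88

44.88


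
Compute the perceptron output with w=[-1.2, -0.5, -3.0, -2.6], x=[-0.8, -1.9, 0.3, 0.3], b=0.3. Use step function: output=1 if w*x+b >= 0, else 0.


z = w . x + b
= -1.2*-0.8 + -0.5*-1.9 + -3.0*0.3 + -2.6*0.3 + 0.3
= 0.96 + 0.95 + -0.9 + -0.78 + 0.3
= 0.23 + 0.3
= 0.53
Since z = 0.53 >= 0, output = 1

1


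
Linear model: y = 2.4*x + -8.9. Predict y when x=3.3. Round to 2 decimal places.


y = 2.4 * 3.3 + (-8.9)
= 7.92 + (-8.9)
= -0.98

-0.98


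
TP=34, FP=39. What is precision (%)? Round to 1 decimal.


Precision = TP / (TP + FP) * 100
= 34 / (34 + 39)
= 34 / 73
= 0.4658
= 46.6%

46.6


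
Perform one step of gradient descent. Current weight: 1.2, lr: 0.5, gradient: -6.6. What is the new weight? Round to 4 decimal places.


w_new = w_old - lr * gradient
= 1.2 - 0.5 * -6.6
= 1.2 - (-3.3)
= 4.5000

4.5000


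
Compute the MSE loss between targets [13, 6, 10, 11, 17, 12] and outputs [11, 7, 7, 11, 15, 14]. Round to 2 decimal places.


Differences: [2, -1, 3, 0, 2, -2]
Squared errors: [4, 1, 9, 0, 4, 4]
Sum of squared errors = 22
MSE = 22 / 6 = 3.67

3.67


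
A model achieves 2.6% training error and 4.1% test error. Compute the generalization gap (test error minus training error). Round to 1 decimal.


Generalization gap = test_error - train_error
= 4.1 - 2.6
= 1.5%
A small gap suggests good generalization.

1.5


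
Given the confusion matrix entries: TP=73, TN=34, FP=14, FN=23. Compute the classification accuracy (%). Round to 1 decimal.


Accuracy = (TP + TN) / (TP + TN + FP + FN) * 100
= (73 + 34) / (73 + 34 + 14 + 23)
= 107 / 144
= 0.7431
= 74.3%

74.3


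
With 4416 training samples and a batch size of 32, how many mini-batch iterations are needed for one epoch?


Iterations per epoch = dataset_size / batch_size
= 4416 / 32
= 138

138


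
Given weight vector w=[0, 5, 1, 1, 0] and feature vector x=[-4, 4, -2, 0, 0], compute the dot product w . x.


Element-wise products:
0 * -4 = 0
5 * 4 = 20
1 * -2 = -2
1 * 0 = 0
0 * 0 = 0
Sum = 0 + 20 + -2 + 0 + 0
= 18

18


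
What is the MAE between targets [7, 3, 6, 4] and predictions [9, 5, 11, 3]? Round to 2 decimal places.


Absolute errors: [2, 2, 5, 1]
Sum of absolute errors = 10
MAE = 10 / 4 = 2.50

2.50


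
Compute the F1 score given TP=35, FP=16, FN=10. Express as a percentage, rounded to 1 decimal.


Precision = TP / (TP + FP) = 35 / 51 = 0.6863
Recall = TP / (TP + FN) = 35 / 45 = 0.7778
F1 = 2 * P * R / (P + R)
= 2 * 0.6863 * 0.7778 / (0.6863 + 0.7778)
= 1.0675 / 1.4641
= 0.7292
As percentage: 72.9%

72.9


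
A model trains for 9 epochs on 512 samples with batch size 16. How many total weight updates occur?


Iterations per epoch = 512 / 16 = 32
Total updates = iterations_per_epoch * epochs
= 32 * 9
= 288

288


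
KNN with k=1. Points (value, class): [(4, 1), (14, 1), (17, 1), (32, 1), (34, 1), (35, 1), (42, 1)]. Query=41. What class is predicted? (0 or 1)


Distances from query 41:
Point 42 (class 1): distance = 1
K=1 nearest neighbors: classes = [1]
Votes for class 1: 1 / 1
Majority vote => class 1

1


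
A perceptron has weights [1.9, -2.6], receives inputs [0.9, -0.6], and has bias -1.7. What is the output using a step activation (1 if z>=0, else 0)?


z = w . x + b
= 1.9*0.9 + -2.6*-0.6 + -1.7
= 1.71 + 1.56 + -1.7
= 3.27 + -1.7
= 1.57
Since z = 1.57 >= 0, output = 1

1


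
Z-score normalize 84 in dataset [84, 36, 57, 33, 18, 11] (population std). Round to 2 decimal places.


Mean = (84 + 36 + 57 + 33 + 18 + 11) / 6 = 39.8333
Variance = sum((x_i - mean)^2) / n = 602.4722
Std = sqrt(602.4722) = 24.5453
Z = (x - mean) / std
= (84 - 39.8333) / 24.5453
= 44.1667 / 24.5453
= 1.80

1.80


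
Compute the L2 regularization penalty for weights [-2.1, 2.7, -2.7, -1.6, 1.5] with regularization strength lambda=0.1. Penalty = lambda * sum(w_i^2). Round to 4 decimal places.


Squaring each weight:
(-2.1)^2 = 4.41
2.7^2 = 7.29
(-2.7)^2 = 7.29
(-1.6)^2 = 2.56
1.5^2 = 2.25
Sum of squares = 23.8
Penalty = 0.1 * 23.8 = 2.3800

2.3800


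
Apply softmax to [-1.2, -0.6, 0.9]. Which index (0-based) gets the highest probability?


Softmax is a monotonic transformation, so it preserves the argmax.
We need to find the index of the maximum logit.
Index 0: -1.2
Index 1: -0.6
Index 2: 0.9
Maximum logit = 0.9 at index 2

2


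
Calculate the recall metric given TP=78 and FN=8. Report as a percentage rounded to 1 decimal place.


Recall = TP / (TP + FN) * 100
= 78 / (78 + 8)
= 78 / 86
= 0.907
= 90.7%

90.7


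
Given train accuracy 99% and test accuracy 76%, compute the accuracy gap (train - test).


Gap = train_accuracy - test_accuracy
= 99 - 76
= 23%
This large gap strongly indicates overfitting.

23


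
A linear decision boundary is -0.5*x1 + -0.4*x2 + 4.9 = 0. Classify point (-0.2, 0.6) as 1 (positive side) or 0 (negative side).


Compute -0.5 * -0.2 + -0.4 * 0.6 + 4.9
= 0.1 + -0.24 + 4.9
= 4.76
Since 4.76 >= 0, the point is on the positive side.

1


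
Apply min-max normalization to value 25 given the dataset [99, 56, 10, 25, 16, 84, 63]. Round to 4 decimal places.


Min = 10, Max = 99
Range = 99 - 10 = 89
Scaled = (x - min) / (max - min)
= (25 - 10) / 89
= 15 / 89
= 0.1685

0.1685


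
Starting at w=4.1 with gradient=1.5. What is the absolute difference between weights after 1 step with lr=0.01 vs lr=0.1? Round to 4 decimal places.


With lr=0.01: w_new = 4.1 - 0.01 * 1.5 = 4.085
With lr=0.1: w_new = 4.1 - 0.1 * 1.5 = 3.95
Absolute difference = |4.085 - 3.95|
= 0.1350

0.1350


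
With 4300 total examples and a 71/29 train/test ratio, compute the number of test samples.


Train samples = 4300 * 71% = 3053
Test samples = 4300 - 3053
= 1247

1247


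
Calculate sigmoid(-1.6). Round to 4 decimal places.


sigmoid(z) = 1 / (1 + exp(-z))
exp(-(-1.6)) = exp(1.6) = 4.953
1 + 4.953 = 5.953
1 / 5.953 = 0.1680

0.1680


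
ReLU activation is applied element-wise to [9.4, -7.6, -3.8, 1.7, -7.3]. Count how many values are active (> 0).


ReLU(x) = max(0, x) for each element:
ReLU(9.4) = 9.4
ReLU(-7.6) = 0
ReLU(-3.8) = 0
ReLU(1.7) = 1.7
ReLU(-7.3) = 0
Active neurons (>0): 2

2


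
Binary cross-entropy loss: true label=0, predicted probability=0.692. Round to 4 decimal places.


For y=0: Loss = -log(1-p)
= -log(1 - 0.692)
= -log(0.308)
= -(-1.1777)
= 1.1777

1.1777


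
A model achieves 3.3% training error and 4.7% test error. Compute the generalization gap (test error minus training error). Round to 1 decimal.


Generalization gap = test_error - train_error
= 4.7 - 3.3
= 1.4%
A small gap suggests good generalization.

1.4


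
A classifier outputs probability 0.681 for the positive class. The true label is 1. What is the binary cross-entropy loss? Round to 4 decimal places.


For y=1: Loss = -log(p)
= -log(0.681)
= -(-0.3842)
= 0.3842

0.3842


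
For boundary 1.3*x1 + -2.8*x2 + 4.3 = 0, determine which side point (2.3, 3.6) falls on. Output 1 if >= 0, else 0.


Compute 1.3 * 2.3 + -2.8 * 3.6 + 4.3
= 2.99 + -10.08 + 4.3
= -2.79
Since -2.79 < 0, the point is on the negative side.

0


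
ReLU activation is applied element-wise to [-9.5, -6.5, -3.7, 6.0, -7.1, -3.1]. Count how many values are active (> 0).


ReLU(x) = max(0, x) for each element:
ReLU(-9.5) = 0
ReLU(-6.5) = 0
ReLU(-3.7) = 0
ReLU(6.0) = 6.0
ReLU(-7.1) = 0
ReLU(-3.1) = 0
Active neurons (>0): 1

1


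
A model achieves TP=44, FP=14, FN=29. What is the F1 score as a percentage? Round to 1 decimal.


Precision = TP / (TP + FP) = 44 / 58 = 0.7586
Recall = TP / (TP + FN) = 44 / 73 = 0.6027
F1 = 2 * P * R / (P + R)
= 2 * 0.7586 * 0.6027 / (0.7586 + 0.6027)
= 0.9145 / 1.3614
= 0.6718
As percentage: 67.2%

67.2


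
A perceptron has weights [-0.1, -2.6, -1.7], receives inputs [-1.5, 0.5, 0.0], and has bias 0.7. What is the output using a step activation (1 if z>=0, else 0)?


z = w . x + b
= -0.1*-1.5 + -2.6*0.5 + -1.7*0.0 + 0.7
= 0.15 + -1.3 + -0.0 + 0.7
= -1.15 + 0.7
= -0.45
Since z = -0.45 < 0, output = 0

0


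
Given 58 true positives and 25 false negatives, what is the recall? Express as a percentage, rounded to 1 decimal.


Recall = TP / (TP + FN) * 100
= 58 / (58 + 25)
= 58 / 83
= 0.6988
= 69.9%

69.9


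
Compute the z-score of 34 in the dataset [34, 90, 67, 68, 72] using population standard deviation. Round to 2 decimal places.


Mean = (34 + 90 + 67 + 68 + 72) / 5 = 66.2
Variance = sum((x_i - mean)^2) / n = 328.16
Std = sqrt(328.16) = 18.1152
Z = (x - mean) / std
= (34 - 66.2) / 18.1152
= -32.2 / 18.1152
= -1.78

-1.78


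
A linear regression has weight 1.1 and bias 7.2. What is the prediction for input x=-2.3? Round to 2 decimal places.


y = 1.1 * -2.3 + (7.2)
= -2.53 + (7.2)
= 4.67

4.67


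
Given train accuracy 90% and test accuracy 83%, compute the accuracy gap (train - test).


Gap = train_accuracy - test_accuracy
= 90 - 83
= 7%
This moderate gap may indicate mild overfitting.

7


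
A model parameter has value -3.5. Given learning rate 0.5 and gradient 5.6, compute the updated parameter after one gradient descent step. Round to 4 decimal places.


w_new = w_old - lr * gradient
= -3.5 - 0.5 * 5.6
= -3.5 - (2.8)
= -6.3000

-6.3000


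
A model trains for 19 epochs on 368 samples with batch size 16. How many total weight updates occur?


Iterations per epoch = 368 / 16 = 23
Total updates = iterations_per_epoch * epochs
= 23 * 19
= 437

437


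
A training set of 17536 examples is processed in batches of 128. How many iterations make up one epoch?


Iterations per epoch = dataset_size / batch_size
= 17536 / 128
= 137

137


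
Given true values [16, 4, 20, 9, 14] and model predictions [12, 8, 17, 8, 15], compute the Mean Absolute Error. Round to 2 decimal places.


Absolute errors: [4, 4, 3, 1, 1]
Sum of absolute errors = 13
MAE = 13 / 5 = 2.60

2.60


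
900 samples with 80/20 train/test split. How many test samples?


Train samples = 900 * 80% = 720
Test samples = 900 - 720
= 180

180


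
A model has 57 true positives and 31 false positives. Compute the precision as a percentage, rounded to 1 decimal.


Precision = TP / (TP + FP) * 100
= 57 / (57 + 31)
= 57 / 88
= 0.6477
= 64.8%

64.8


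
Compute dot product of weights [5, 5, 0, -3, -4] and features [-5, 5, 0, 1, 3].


Element-wise products:
5 * -5 = -25
5 * 5 = 25
0 * 0 = 0
-3 * 1 = -3
-4 * 3 = -12
Sum = -25 + 25 + 0 + -3 + -12
= -15

-15


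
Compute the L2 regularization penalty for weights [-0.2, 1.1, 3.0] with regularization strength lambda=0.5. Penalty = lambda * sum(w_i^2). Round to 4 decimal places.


Squaring each weight:
(-0.2)^2 = 0.04
1.1^2 = 1.21
3.0^2 = 9.0
Sum of squares = 10.25
Penalty = 0.5 * 10.25 = 5.1250

5.1250


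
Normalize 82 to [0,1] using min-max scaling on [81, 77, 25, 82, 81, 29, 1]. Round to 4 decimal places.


Min = 1, Max = 82
Range = 82 - 1 = 81
Scaled = (x - min) / (max - min)
= (82 - 1) / 81
= 81 / 81
= 1.0000

1.0000


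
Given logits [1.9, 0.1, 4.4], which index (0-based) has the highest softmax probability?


Softmax is a monotonic transformation, so it preserves the argmax.
We need to find the index of the maximum logit.
Index 0: 1.9
Index 1: 0.1
Index 2: 4.4
Maximum logit = 4.4 at index 2

2


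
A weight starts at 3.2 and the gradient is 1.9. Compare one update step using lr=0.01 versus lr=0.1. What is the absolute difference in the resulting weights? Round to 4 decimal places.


With lr=0.01: w_new = 3.2 - 0.01 * 1.9 = 3.181
With lr=0.1: w_new = 3.2 - 0.1 * 1.9 = 3.01
Absolute difference = |3.181 - 3.01|
= 0.1710

0.1710


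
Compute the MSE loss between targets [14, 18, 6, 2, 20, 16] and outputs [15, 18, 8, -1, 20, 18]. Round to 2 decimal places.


Differences: [-1, 0, -2, 3, 0, -2]
Squared errors: [1, 0, 4, 9, 0, 4]
Sum of squared errors = 18
MSE = 18 / 6 = 3.00

3.00


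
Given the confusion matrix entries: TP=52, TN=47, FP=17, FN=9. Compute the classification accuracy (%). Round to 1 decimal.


Accuracy = (TP + TN) / (TP + TN + FP + FN) * 100
= (52 + 47) / (52 + 47 + 17 + 9)
= 99 / 125
= 0.792
= 79.2%

79.2


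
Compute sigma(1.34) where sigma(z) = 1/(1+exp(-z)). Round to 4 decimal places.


sigmoid(z) = 1 / (1 + exp(-z))
exp(-(1.34)) = exp(-1.34) = 0.2618
1 + 0.2618 = 1.2618
1 / 1.2618 = 0.7925

0.7925


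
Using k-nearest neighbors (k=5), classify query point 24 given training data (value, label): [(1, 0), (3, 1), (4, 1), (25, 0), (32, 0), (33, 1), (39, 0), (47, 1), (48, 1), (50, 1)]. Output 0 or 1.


Distances from query 24:
Point 25 (class 0): distance = 1
Point 32 (class 0): distance = 8
Point 33 (class 1): distance = 9
Point 39 (class 0): distance = 15
Point 4 (class 1): distance = 20
K=5 nearest neighbors: classes = [0, 0, 1, 0, 1]
Votes for class 1: 2 / 5
Majority vote => class 0

0


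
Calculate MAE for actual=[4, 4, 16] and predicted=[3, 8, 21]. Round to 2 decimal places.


Absolute errors: [1, 4, 5]
Sum of absolute errors = 10
MAE = 10 / 3 = 3.33

3.33


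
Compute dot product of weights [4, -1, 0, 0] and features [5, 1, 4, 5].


Element-wise products:
4 * 5 = 20
-1 * 1 = -1
0 * 4 = 0
0 * 5 = 0
Sum = 20 + -1 + 0 + 0
= 19

19


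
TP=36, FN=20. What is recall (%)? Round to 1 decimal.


Recall = TP / (TP + FN) * 100
= 36 / (36 + 20)
= 36 / 56
= 0.6429
= 64.3%

64.3


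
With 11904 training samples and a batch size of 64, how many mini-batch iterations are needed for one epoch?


Iterations per epoch = dataset_size / batch_size
= 11904 / 64
= 186

186


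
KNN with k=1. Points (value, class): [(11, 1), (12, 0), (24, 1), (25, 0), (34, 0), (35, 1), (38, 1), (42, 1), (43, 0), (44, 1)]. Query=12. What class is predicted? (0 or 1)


Distances from query 12:
Point 12 (class 0): distance = 0
K=1 nearest neighbors: classes = [0]
Votes for class 1: 0 / 1
Majority vote => class 0

0


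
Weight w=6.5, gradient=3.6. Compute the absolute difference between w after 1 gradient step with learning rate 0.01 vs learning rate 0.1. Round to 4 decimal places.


With lr=0.01: w_new = 6.5 - 0.01 * 3.6 = 6.464
With lr=0.1: w_new = 6.5 - 0.1 * 3.6 = 6.14
Absolute difference = |6.464 - 6.14|
= 0.3240

0.3240


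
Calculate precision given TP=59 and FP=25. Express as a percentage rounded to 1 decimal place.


Precision = TP / (TP + FP) * 100
= 59 / (59 + 25)
= 59 / 84
= 0.7024
= 70.2%

70.2


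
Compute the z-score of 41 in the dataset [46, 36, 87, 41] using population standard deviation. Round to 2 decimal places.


Mean = (46 + 36 + 87 + 41) / 4 = 52.5
Variance = sum((x_i - mean)^2) / n = 409.25
Std = sqrt(409.25) = 20.2299
Z = (x - mean) / std
= (41 - 52.5) / 20.2299
= -11.5 / 20.2299
= -0.57

-0.57


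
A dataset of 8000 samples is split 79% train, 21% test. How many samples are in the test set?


Train samples = 8000 * 79% = 6320
Test samples = 8000 - 6320
= 1680

1680


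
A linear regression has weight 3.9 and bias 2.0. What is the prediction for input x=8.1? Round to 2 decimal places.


y = 3.9 * 8.1 + (2.0)
= 31.59 + (2.0)
= 33.59

33.59


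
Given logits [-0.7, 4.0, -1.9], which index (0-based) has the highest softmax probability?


Softmax is a monotonic transformation, so it preserves the argmax.
We need to find the index of the maximum logit.
Index 0: -0.7
Index 1: 4.0
Index 2: -1.9
Maximum logit = 4.0 at index 1

1


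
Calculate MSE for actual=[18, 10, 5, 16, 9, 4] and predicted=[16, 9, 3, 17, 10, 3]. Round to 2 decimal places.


Differences: [2, 1, 2, -1, -1, 1]
Squared errors: [4, 1, 4, 1, 1, 1]
Sum of squared errors = 12
MSE = 12 / 6 = 2.00

2.00


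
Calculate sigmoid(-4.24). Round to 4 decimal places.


sigmoid(z) = 1 / (1 + exp(-z))
exp(-(-4.24)) = exp(4.24) = 69.4079
1 + 69.4079 = 70.4079
1 / 70.4079 = 0.0142

0.0142


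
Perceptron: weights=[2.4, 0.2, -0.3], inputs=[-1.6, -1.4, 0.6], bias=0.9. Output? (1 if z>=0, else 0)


z = w . x + b
= 2.4*-1.6 + 0.2*-1.4 + -0.3*0.6 + 0.9
= -3.84 + -0.28 + -0.18 + 0.9
= -4.3 + 0.9
= -3.4
Since z = -3.4 < 0, output = 0

0


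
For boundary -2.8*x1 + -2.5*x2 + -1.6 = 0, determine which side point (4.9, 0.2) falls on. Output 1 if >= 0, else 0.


Compute -2.8 * 4.9 + -2.5 * 0.2 + -1.6
= -13.72 + -0.5 + -1.6
= -15.82
Since -15.82 < 0, the point is on the negative side.

0


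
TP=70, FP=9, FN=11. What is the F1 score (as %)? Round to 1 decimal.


Precision = TP / (TP + FP) = 70 / 79 = 0.8861
Recall = TP / (TP + FN) = 70 / 81 = 0.8642
F1 = 2 * P * R / (P + R)
= 2 * 0.8861 * 0.8642 / (0.8861 + 0.8642)
= 1.5315 / 1.7503
= 0.875
As percentage: 87.5%

87.5


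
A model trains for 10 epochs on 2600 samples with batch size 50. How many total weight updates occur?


Iterations per epoch = 2600 / 50 = 52
Total updates = iterations_per_epoch * epochs
= 52 * 10
= 520

520


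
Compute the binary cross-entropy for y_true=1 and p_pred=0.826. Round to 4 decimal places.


For y=1: Loss = -log(p)
= -log(0.826)
= -(-0.1912)
= 0.1912

0.1912


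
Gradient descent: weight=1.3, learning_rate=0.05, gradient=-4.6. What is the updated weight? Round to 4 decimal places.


w_new = w_old - lr * gradient
= 1.3 - 0.05 * -4.6
= 1.3 - (-0.23)
= 1.5300

1.5300


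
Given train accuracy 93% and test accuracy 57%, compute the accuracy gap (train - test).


Gap = train_accuracy - test_accuracy
= 93 - 57
= 36%
This large gap strongly indicates overfitting.

36


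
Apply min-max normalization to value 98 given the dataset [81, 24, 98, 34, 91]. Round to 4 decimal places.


Min = 24, Max = 98
Range = 98 - 24 = 74
Scaled = (x - min) / (max - min)
= (98 - 24) / 74
= 74 / 74
= 1.0000

1.0000


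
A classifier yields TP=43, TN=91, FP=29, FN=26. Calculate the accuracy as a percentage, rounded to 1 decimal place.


Accuracy = (TP + TN) / (TP + TN + FP + FN) * 100
= (43 + 91) / (43 + 91 + 29 + 26)
= 134 / 189
= 0.709
= 70.9%

70.9


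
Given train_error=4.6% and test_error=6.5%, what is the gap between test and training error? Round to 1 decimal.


Generalization gap = test_error - train_error
= 6.5 - 4.6
= 1.9%
A small gap suggests good generalization.

1.9


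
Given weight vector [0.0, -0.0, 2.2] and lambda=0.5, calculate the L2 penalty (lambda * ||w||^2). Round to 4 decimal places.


Squaring each weight:
0.0^2 = 0.0
(-0.0)^2 = 0.0
2.2^2 = 4.84
Sum of squares = 4.84
Penalty = 0.5 * 4.84 = 2.4200

2.4200


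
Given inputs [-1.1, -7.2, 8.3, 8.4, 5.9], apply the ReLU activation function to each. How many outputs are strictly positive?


ReLU(x) = max(0, x) for each element:
ReLU(-1.1) = 0
ReLU(-7.2) = 0
ReLU(8.3) = 8.3
ReLU(8.4) = 8.4
ReLU(5.9) = 5.9
Active neurons (>0): 3

3


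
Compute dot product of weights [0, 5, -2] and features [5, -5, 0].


Element-wise products:
0 * 5 = 0
5 * -5 = -25
-2 * 0 = 0
Sum = 0 + -25 + 0
= -25

-25


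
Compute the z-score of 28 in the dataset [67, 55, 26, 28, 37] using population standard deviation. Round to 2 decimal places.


Mean = (67 + 55 + 26 + 28 + 37) / 5 = 42.6
Variance = sum((x_i - mean)^2) / n = 253.84
Std = sqrt(253.84) = 15.9324
Z = (x - mean) / std
= (28 - 42.6) / 15.9324
= -14.6 / 15.9324
= -0.92

-0.92


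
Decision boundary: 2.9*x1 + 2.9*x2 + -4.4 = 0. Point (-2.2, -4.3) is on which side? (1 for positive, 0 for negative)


Compute 2.9 * -2.2 + 2.9 * -4.3 + -4.4
= -6.38 + -12.47 + -4.4
= -23.25
Since -23.25 < 0, the point is on the negative side.

0


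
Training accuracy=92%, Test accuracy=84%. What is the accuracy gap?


Gap = train_accuracy - test_accuracy
= 92 - 84
= 8%
This moderate gap may indicate mild overfitting.

8


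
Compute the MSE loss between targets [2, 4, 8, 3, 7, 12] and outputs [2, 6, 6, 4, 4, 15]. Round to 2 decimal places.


Differences: [0, -2, 2, -1, 3, -3]
Squared errors: [0, 4, 4, 1, 9, 9]
Sum of squared errors = 27
MSE = 27 / 6 = 4.50

4.50


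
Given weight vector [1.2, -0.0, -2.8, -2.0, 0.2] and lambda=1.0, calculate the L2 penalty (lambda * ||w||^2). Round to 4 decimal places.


Squaring each weight:
1.2^2 = 1.44
(-0.0)^2 = 0.0
(-2.8)^2 = 7.84
(-2.0)^2 = 4.0
0.2^2 = 0.04
Sum of squares = 13.32
Penalty = 1.0 * 13.32 = 13.3200

13.3200


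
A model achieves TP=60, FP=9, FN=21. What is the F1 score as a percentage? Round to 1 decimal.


Precision = TP / (TP + FP) = 60 / 69 = 0.8696
Recall = TP / (TP + FN) = 60 / 81 = 0.7407
F1 = 2 * P * R / (P + R)
= 2 * 0.8696 * 0.7407 / (0.8696 + 0.7407)
= 1.2882 / 1.6103
= 0.8
As percentage: 80.0%

80.0


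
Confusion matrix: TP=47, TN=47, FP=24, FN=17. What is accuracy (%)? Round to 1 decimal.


Accuracy = (TP + TN) / (TP + TN + FP + FN) * 100
= (47 + 47) / (47 + 47 + 24 + 17)
= 94 / 135
= 0.6963
= 69.6%

69.6


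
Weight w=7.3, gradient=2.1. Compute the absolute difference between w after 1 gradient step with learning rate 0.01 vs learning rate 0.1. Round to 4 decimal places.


With lr=0.01: w_new = 7.3 - 0.01 * 2.1 = 7.279
With lr=0.1: w_new = 7.3 - 0.1 * 2.1 = 7.09
Absolute difference = |7.279 - 7.09|
= 0.1890

0.1890


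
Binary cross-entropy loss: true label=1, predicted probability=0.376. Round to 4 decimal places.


For y=1: Loss = -log(p)
= -log(0.376)
= -(-0.9782)
= 0.9782

0.9782


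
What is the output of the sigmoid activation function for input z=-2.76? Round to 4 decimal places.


sigmoid(z) = 1 / (1 + exp(-z))
exp(-(-2.76)) = exp(2.76) = 15.7998
1 + 15.7998 = 16.7998
1 / 16.7998 = 0.0595

0.0595


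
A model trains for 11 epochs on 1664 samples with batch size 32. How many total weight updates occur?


Iterations per epoch = 1664 / 32 = 52
Total updates = iterations_per_epoch * epochs
= 52 * 11
= 572

572


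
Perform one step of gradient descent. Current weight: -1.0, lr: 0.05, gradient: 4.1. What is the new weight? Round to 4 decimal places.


w_new = w_old - lr * gradient
= -1.0 - 0.05 * 4.1
= -1.0 - (0.205)
= -1.2050

-1.2050


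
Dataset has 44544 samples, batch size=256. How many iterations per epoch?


Iterations per epoch = dataset_size / batch_size
= 44544 / 256
= 174

174


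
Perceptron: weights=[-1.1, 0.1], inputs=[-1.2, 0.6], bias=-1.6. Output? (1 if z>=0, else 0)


z = w . x + b
= -1.1*-1.2 + 0.1*0.6 + -1.6
= 1.32 + 0.06 + -1.6
= 1.38 + -1.6
= -0.22
Since z = -0.22 < 0, output = 0

0


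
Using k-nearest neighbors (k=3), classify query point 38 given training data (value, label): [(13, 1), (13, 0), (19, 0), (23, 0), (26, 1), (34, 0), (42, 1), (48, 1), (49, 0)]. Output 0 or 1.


Distances from query 38:
Point 34 (class 0): distance = 4
Point 42 (class 1): distance = 4
Point 48 (class 1): distance = 10
K=3 nearest neighbors: classes = [0, 1, 1]
Votes for class 1: 2 / 3
Majority vote => class 1

1


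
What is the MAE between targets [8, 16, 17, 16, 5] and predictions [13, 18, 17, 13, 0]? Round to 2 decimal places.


Absolute errors: [5, 2, 0, 3, 5]
Sum of absolute errors = 15
MAE = 15 / 5 = 3.00

3.00


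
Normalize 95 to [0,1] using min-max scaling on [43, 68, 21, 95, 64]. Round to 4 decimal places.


Min = 21, Max = 95
Range = 95 - 21 = 74
Scaled = (x - min) / (max - min)
= (95 - 21) / 74
= 74 / 74
= 1.0000

1.0000


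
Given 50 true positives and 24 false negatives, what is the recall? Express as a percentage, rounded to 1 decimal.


Recall = TP / (TP + FN) * 100
= 50 / (50 + 24)
= 50 / 74
= 0.6757
= 67.6%

67.6


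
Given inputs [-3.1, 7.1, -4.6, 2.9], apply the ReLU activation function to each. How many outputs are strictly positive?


ReLU(x) = max(0, x) for each element:
ReLU(-3.1) = 0
ReLU(7.1) = 7.1
ReLU(-4.6) = 0
ReLU(2.9) = 2.9
Active neurons (>0): 2

2


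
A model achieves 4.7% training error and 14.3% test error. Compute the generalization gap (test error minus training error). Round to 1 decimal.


Generalization gap = test_error - train_error
= 14.3 - 4.7
= 9.6%
A moderate gap.

9.6


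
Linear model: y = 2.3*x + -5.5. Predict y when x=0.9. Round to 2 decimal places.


y = 2.3 * 0.9 + (-5.5)
= 2.07 + (-5.5)
= -3.43

-3.43


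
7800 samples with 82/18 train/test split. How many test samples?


Train samples = 7800 * 82% = 6396
Test samples = 7800 - 6396
= 1404

1404


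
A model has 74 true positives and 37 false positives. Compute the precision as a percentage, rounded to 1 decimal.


Precision = TP / (TP + FP) * 100
= 74 / (74 + 37)
= 74 / 111
= 0.6667
= 66.7%

66.7


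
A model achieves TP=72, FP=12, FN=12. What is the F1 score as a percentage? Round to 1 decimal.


Precision = TP / (TP + FP) = 72 / 84 = 0.8571
Recall = TP / (TP + FN) = 72 / 84 = 0.8571
F1 = 2 * P * R / (P + R)
= 2 * 0.8571 * 0.8571 / (0.8571 + 0.8571)
= 1.4694 / 1.7143
= 0.8571
As percentage: 85.7%

85.7


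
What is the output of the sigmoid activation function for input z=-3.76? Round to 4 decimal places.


sigmoid(z) = 1 / (1 + exp(-z))
exp(-(-3.76)) = exp(3.76) = 42.9484
1 + 42.9484 = 43.9484
1 / 43.9484 = 0.0228

0.0228


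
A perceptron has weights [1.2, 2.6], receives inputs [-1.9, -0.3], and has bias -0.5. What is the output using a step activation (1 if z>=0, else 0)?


z = w . x + b
= 1.2*-1.9 + 2.6*-0.3 + -0.5
= -2.28 + -0.78 + -0.5
= -3.06 + -0.5
= -3.56
Since z = -3.56 < 0, output = 0

0


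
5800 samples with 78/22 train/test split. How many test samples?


Train samples = 5800 * 78% = 4524
Test samples = 5800 - 4524
= 1276

1276


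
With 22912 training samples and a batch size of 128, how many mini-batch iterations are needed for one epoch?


Iterations per epoch = dataset_size / batch_size
= 22912 / 128
= 179

179


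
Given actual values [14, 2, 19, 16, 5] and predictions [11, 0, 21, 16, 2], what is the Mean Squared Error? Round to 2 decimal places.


Differences: [3, 2, -2, 0, 3]
Squared errors: [9, 4, 4, 0, 9]
Sum of squared errors = 26
MSE = 26 / 5 = 5.20

5.20


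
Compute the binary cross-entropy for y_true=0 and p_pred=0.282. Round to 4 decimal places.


For y=0: Loss = -log(1-p)
= -log(1 - 0.282)
= -log(0.718)
= -(-0.3313)
= 0.3313

0.3313


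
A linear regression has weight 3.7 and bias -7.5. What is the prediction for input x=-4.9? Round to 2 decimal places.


y = 3.7 * -4.9 + (-7.5)
= -18.13 + (-7.5)
= -25.63

-25.63


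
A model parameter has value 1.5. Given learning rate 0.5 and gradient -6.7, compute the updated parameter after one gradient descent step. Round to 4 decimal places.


w_new = w_old - lr * gradient
= 1.5 - 0.5 * -6.7
= 1.5 - (-3.35)
= 4.8500

4.8500


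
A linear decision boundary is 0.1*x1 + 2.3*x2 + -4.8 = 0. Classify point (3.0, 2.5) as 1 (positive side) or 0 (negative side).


Compute 0.1 * 3.0 + 2.3 * 2.5 + -4.8
= 0.3 + 5.75 + -4.8
= 1.25
Since 1.25 >= 0, the point is on the positive side.

1


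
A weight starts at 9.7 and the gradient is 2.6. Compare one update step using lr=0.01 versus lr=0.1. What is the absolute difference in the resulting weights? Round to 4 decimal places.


With lr=0.01: w_new = 9.7 - 0.01 * 2.6 = 9.674
With lr=0.1: w_new = 9.7 - 0.1 * 2.6 = 9.44
Absolute difference = |9.674 - 9.44|
= 0.2340

0.2340


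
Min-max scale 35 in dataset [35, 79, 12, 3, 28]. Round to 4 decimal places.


Min = 3, Max = 79
Range = 79 - 3 = 76
Scaled = (x - min) / (max - min)
= (35 - 3) / 76
= 32 / 76
= 0.4211

0.4211


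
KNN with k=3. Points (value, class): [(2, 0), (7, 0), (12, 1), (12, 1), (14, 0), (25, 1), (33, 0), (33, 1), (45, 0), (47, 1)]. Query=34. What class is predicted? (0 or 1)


Distances from query 34:
Point 33 (class 0): distance = 1
Point 33 (class 1): distance = 1
Point 25 (class 1): distance = 9
K=3 nearest neighbors: classes = [0, 1, 1]
Votes for class 1: 2 / 3
Majority vote => class 1

1


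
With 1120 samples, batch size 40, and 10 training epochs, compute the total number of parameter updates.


Iterations per epoch = 1120 / 40 = 28
Total updates = iterations_per_epoch * epochs
= 28 * 10
= 280

280


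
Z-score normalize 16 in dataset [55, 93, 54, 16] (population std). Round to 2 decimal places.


Mean = (55 + 93 + 54 + 16) / 4 = 54.5
Variance = sum((x_i - mean)^2) / n = 741.25
Std = sqrt(741.25) = 27.2259
Z = (x - mean) / std
= (16 - 54.5) / 27.2259
= -38.5 / 27.2259
= -1.41

-1.41


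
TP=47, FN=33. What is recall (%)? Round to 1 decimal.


Recall = TP / (TP + FN) * 100
= 47 / (47 + 33)
= 47 / 80
= 0.5875
= 58.8%

58.8


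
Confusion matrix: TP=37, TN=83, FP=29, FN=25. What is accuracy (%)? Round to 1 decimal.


Accuracy = (TP + TN) / (TP + TN + FP + FN) * 100
= (37 + 83) / (37 + 83 + 29 + 25)
= 120 / 174
= 0.6897
= 69.0%

69.0


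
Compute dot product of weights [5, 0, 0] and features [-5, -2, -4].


Element-wise products:
5 * -5 = -25
0 * -2 = 0
0 * -4 = 0
Sum = -25 + 0 + 0
= -25

-25


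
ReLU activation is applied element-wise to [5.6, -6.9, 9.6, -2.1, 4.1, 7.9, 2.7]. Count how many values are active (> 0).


ReLU(x) = max(0, x) for each element:
ReLU(5.6) = 5.6
ReLU(-6.9) = 0
ReLU(9.6) = 9.6
ReLU(-2.1) = 0
ReLU(4.1) = 4.1
ReLU(7.9) = 7.9
ReLU(2.7) = 2.7
Active neurons (>0): 5

5


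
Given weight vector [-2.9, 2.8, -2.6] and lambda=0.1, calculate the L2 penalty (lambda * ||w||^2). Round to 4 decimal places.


Squaring each weight:
(-2.9)^2 = 8.41
2.8^2 = 7.84
(-2.6)^2 = 6.76
Sum of squares = 23.01
Penalty = 0.1 * 23.01 = 2.3010

2.3010


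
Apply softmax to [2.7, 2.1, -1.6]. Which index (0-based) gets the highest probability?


Softmax is a monotonic transformation, so it preserves the argmax.
We need to find the index of the maximum logit.
Index 0: 2.7
Index 1: 2.1
Index 2: -1.6
Maximum logit = 2.7 at index 0

0


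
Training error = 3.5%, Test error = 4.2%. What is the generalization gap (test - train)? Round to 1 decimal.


Generalization gap = test_error - train_error
= 4.2 - 3.5
= 0.7%
A small gap suggests good generalization.

0.7


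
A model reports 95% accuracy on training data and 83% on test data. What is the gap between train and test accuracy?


Gap = train_accuracy - test_accuracy
= 95 - 83
= 12%
This gap suggests the model is overfitting.

12


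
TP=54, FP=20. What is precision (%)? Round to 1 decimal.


Precision = TP / (TP + FP) * 100
= 54 / (54 + 20)
= 54 / 74
= 0.7297
= 73.0%

73.0


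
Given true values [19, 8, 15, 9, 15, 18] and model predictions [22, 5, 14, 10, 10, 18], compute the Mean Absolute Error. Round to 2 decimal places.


Absolute errors: [3, 3, 1, 1, 5, 0]
Sum of absolute errors = 13
MAE = 13 / 6 = 2.17

2.17


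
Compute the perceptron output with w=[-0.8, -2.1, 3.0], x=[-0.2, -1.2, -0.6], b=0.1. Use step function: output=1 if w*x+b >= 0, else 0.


z = w . x + b
= -0.8*-0.2 + -2.1*-1.2 + 3.0*-0.6 + 0.1
= 0.16 + 2.52 + -1.8 + 0.1
= 0.88 + 0.1
= 0.98
Since z = 0.98 >= 0, output = 1

1


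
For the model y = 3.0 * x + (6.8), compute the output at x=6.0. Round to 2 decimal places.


y = 3.0 * 6.0 + (6.8)
= 18.0 + (6.8)
= 24.80

24.80


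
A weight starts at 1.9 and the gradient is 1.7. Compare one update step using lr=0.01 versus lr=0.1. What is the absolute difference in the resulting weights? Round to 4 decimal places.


With lr=0.01: w_new = 1.9 - 0.01 * 1.7 = 1.883
With lr=0.1: w_new = 1.9 - 0.1 * 1.7 = 1.73
Absolute difference = |1.883 - 1.73|
= 0.1530

0.1530


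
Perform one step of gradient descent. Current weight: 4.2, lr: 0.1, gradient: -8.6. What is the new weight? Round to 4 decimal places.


w_new = w_old - lr * gradient
= 4.2 - 0.1 * -8.6
= 4.2 - (-0.86)
= 5.0600

5.0600


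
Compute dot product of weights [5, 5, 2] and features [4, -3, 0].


Element-wise products:
5 * 4 = 20
5 * -3 = -15
2 * 0 = 0
Sum = 20 + -15 + 0
= 5

5


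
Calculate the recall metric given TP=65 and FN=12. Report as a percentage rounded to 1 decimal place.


Recall = TP / (TP + FN) * 100
= 65 / (65 + 12)
= 65 / 77
= 0.8442
= 84.4%

84.4


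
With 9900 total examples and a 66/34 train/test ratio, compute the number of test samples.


Train samples = 9900 * 66% = 6534
Test samples = 9900 - 6534
= 3366

3366


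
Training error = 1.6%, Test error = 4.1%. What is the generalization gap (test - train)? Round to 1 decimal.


Generalization gap = test_error - train_error
= 4.1 - 1.6
= 2.5%
A moderate gap.

2.5


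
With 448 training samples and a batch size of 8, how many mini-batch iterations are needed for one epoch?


Iterations per epoch = dataset_size / batch_size
= 448 / 8
= 56

56


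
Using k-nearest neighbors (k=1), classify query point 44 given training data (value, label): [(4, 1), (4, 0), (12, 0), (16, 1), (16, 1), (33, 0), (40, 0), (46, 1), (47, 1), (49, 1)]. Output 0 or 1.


Distances from query 44:
Point 46 (class 1): distance = 2
K=1 nearest neighbors: classes = [1]
Votes for class 1: 1 / 1
Majority vote => class 1

1


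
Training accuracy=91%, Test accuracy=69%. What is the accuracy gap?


Gap = train_accuracy - test_accuracy
= 91 - 69
= 22%
This large gap strongly indicates overfitting.

22


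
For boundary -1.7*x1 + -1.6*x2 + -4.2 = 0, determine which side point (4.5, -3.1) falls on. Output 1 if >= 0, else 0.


Compute -1.7 * 4.5 + -1.6 * -3.1 + -4.2
= -7.65 + 4.96 + -4.2
= -6.89
Since -6.89 < 0, the point is on the negative side.

0


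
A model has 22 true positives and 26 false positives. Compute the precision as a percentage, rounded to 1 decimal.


Precision = TP / (TP + FP) * 100
= 22 / (22 + 26)
= 22 / 48
= 0.4583
= 45.8%

45.8


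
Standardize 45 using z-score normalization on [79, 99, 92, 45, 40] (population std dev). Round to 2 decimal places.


Mean = (79 + 99 + 92 + 45 + 40) / 5 = 71.0
Variance = sum((x_i - mean)^2) / n = 585.2
Std = sqrt(585.2) = 24.1909
Z = (x - mean) / std
= (45 - 71.0) / 24.1909
= -26.0 / 24.1909
= -1.07

-1.07


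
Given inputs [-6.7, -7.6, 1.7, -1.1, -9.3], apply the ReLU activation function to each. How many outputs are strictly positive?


ReLU(x) = max(0, x) for each element:
ReLU(-6.7) = 0
ReLU(-7.6) = 0
ReLU(1.7) = 1.7
ReLU(-1.1) = 0
ReLU(-9.3) = 0
Active neurons (>0): 1

1


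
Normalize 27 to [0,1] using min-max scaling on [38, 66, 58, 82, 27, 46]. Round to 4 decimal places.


Min = 27, Max = 82
Range = 82 - 27 = 55
Scaled = (x - min) / (max - min)
= (27 - 27) / 55
= 0 / 55
= 0.0000

0.0000


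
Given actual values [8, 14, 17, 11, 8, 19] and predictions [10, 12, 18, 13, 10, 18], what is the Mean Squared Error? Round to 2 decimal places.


Differences: [-2, 2, -1, -2, -2, 1]
Squared errors: [4, 4, 1, 4, 4, 1]
Sum of squared errors = 18
MSE = 18 / 6 = 3.00

3.00


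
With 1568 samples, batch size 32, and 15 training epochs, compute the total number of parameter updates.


Iterations per epoch = 1568 / 32 = 49
Total updates = iterations_per_epoch * epochs
= 49 * 15
= 735

735


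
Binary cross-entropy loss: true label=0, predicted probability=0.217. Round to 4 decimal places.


For y=0: Loss = -log(1-p)
= -log(1 - 0.217)
= -log(0.783)
= -(-0.2446)
= 0.2446

0.2446


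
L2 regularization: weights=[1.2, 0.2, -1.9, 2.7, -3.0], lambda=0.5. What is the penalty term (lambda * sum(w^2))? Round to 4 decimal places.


Squaring each weight:
1.2^2 = 1.44
0.2^2 = 0.04
(-1.9)^2 = 3.61
2.7^2 = 7.29
(-3.0)^2 = 9.0
Sum of squares = 21.38
Penalty = 0.5 * 21.38 = 10.6900

10.6900


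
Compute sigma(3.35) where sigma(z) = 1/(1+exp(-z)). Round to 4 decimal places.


sigmoid(z) = 1 / (1 + exp(-z))
exp(-(3.35)) = exp(-3.35) = 0.0351
1 + 0.0351 = 1.0351
1 / 1.0351 = 0.9661

0.9661


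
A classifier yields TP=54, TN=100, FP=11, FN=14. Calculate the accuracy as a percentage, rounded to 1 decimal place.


Accuracy = (TP + TN) / (TP + TN + FP + FN) * 100
= (54 + 100) / (54 + 100 + 11 + 14)
= 154 / 179
= 0.8603
= 86.0%

86.0


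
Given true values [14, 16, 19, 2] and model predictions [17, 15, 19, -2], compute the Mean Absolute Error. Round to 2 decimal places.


Absolute errors: [3, 1, 0, 4]
Sum of absolute errors = 8
MAE = 8 / 4 = 2.00

2.00


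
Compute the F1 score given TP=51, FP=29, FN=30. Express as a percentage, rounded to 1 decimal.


Precision = TP / (TP + FP) = 51 / 80 = 0.6375
Recall = TP / (TP + FN) = 51 / 81 = 0.6296
F1 = 2 * P * R / (P + R)
= 2 * 0.6375 * 0.6296 / (0.6375 + 0.6296)
= 0.8028 / 1.2671
= 0.6335
As percentage: 63.4%

63.4


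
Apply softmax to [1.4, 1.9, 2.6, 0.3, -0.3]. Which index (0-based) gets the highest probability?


Softmax is a monotonic transformation, so it preserves the argmax.
We need to find the index of the maximum logit.
Index 0: 1.4
Index 1: 1.9
Index 2: 2.6
Index 3: 0.3
Index 4: -0.3
Maximum logit = 2.6 at index 2

2


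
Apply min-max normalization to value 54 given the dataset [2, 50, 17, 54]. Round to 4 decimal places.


Min = 2, Max = 54
Range = 54 - 2 = 52
Scaled = (x - min) / (max - min)
= (54 - 2) / 52
= 52 / 52
= 1.0000

1.0000


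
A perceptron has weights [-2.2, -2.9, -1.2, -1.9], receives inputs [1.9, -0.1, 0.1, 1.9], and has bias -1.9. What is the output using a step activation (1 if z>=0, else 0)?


z = w . x + b
= -2.2*1.9 + -2.9*-0.1 + -1.2*0.1 + -1.9*1.9 + -1.9
= -4.18 + 0.29 + -0.12 + -3.61 + -1.9
= -7.62 + -1.9
= -9.52
Since z = -9.52 < 0, output = 0

0


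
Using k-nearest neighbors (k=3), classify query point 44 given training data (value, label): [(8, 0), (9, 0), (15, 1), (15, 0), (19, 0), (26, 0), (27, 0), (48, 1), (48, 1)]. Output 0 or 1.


Distances from query 44:
Point 48 (class 1): distance = 4
Point 48 (class 1): distance = 4
Point 27 (class 0): distance = 17
K=3 nearest neighbors: classes = [1, 1, 0]
Votes for class 1: 2 / 3
Majority vote => class 1

1


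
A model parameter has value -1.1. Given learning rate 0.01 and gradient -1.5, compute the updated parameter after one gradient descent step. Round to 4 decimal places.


w_new = w_old - lr * gradient
= -1.1 - 0.01 * -1.5
= -1.1 - (-0.015)
= -1.0850

-1.0850


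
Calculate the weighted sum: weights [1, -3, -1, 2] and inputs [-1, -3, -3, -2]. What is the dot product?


Element-wise products:
1 * -1 = -1
-3 * -3 = 9
-1 * -3 = 3
2 * -2 = -4
Sum = -1 + 9 + 3 + -4
= 7

7


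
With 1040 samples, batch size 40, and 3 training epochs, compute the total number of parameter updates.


Iterations per epoch = 1040 / 40 = 26
Total updates = iterations_per_epoch * epochs
= 26 * 3
= 78

78


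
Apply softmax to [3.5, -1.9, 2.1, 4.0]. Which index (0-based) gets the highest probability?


Softmax is a monotonic transformation, so it preserves the argmax.
We need to find the index of the maximum logit.
Index 0: 3.5
Index 1: -1.9
Index 2: 2.1
Index 3: 4.0
Maximum logit = 4.0 at index 3

3


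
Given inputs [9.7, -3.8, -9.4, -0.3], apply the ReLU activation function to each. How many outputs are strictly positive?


ReLU(x) = max(0, x) for each element:
ReLU(9.7) = 9.7
ReLU(-3.8) = 0
ReLU(-9.4) = 0
ReLU(-0.3) = 0
Active neurons (>0): 1

1
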